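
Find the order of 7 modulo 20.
Powers of 7 mod 20: 7^1≡7, 7^2≡9, 7^3≡3, 7^4≡1. ord_20(7) = 4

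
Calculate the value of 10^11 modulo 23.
By repeated squaring mod 23: 10^{1}≡10, 10^{2}≡8, 10^{4}≡18, 10^{8}≡2. Then 10^{11} = 10^{8+2+1} ≡ 2 × 8 × 10 ≡ 22 mod 23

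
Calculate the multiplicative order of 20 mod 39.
Powers of 20 mod 39: 20^1≡20, 20^2≡10, 20^3≡5, 20^4≡22, 20^5≡11, 20^6≡25, 20^7≡32, 20^8≡16, 20^9≡8, 20^10≡4, 20^11≡2, 20^12≡1. Order = 12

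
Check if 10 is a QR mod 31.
By Euler's criterion: 10^{15} ≡ 1 mod 31. Since this equals 1, 10 is a QR.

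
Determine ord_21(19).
Powers of 19 mod 21: 19^1≡19, 19^2≡4, 19^3≡13, 19^4≡16, 19^5≡10, 19^6≡1. Order = 6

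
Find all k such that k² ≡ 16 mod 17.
The square roots of 16 mod 17 are 4 and 13. Verify: 4² = 16 ≡ 16 mod 17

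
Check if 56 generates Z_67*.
56^{33} ≡ 1 mod 67 and 33 < 66, so ord_67(56) = 33 ≠ 66 and 56 is not a primitive root.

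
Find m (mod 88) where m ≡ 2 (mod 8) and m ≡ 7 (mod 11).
M = 8 × 11 = 88. M₁ = 11, y₁ ≡ 3 (mod 8). M₂ = 8, y₂ ≡ 7 (mod 11). m = 2×11×3 + 7×8×7 ≡ 18 (mod 88)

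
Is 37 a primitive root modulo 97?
ord_97(37) divides 96. For each prime q|96: 37^{48}≡96, 37^{32}≡35, none ≡ 1. So 37 has order 96 and is a primitive root mod 97.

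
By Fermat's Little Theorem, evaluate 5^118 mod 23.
By Fermat: 5^{22} ≡ 1 (mod 23). 118 = 5×22 + 8. So 5^{118} ≡ 5^{8} ≡ 16 (mod 23)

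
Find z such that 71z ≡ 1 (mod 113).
Since 113 is prime, by Fermat 71^(-1) ≡ 71^{111} ≡ 78 (mod 113). Verify: 71 × 78 = 5538 ≡ 1 (mod 113)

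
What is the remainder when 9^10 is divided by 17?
By repeated squaring (mod 17): 9^{1}≡9, 9^{2}≡13, 9^{4}≡16, 9^{8}≡1. Then 9^{10} = 9^{8+2} ≡ 1 × 13 ≡ 13 (mod 17)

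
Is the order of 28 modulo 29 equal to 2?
Powers of 28 mod 29: 28^1≡28, 28^2≡1. First k with 28^k≡1 is k=2. Yes, ord_29(28) = 2.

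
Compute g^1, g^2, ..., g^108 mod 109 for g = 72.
72^1, 72^2, ..., 72^{108} mod 109: [72, 61, 32, 15, 99, 43, 44, 7, 68, 100, 6, 105, 39, 83, 90, 49, 40, 46, 42, 81, 55, 36, 85, 16, 62, 104, 76, 22, 58, 34, 50, 3, 107, 74, 96, 45, 79, 20, 23, 21, 95, 82, 18, 97, 8, 31, 52, 38, 11, 29, 17, 25, 56, 108, 37, 48, 77, 94, 10, 66, 65, 102, 41, 9, 103, 4, 70, 26, 19, 60, 69, 63, 67, 28, 54, 73, 24, 93, 47, 5, 33, 87, 51, 75, 59, 106, 2, 35, 13, 64, 30, 89, 86, 88, 14, 27, 91, 12, 101, 78, 57, 71, 98, 80, 92, 84, 53, 1]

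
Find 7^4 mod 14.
7^{4} = 2401 ≡ 7 mod 14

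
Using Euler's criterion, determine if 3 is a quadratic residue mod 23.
By Euler's criterion: 3^{11} ≡ 1 mod 23. Since this equals 1, 3 is a QR.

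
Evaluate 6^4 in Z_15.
6^{4} = 1296 ≡ 6 (mod 15)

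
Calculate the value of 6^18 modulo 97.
By repeated squaring mod 97: 6^{1}≡6, 6^{2}≡36, 6^{4}≡35, 6^{8}≡61, 6^{16}≡35. Then 6^{18} = 6^{16+2} ≡ 35 × 36 ≡ 96 mod 97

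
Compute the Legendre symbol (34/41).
(34/41) = 34^{20} mod 41 = -1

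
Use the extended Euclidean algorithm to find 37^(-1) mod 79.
Extended GCD: 37(-32) + 79(15) = 1. So 37^(-1) ≡ -32 ≡ 47 (mod 79). Verify: 37 × 47 = 1739 ≡ 1 (mod 79)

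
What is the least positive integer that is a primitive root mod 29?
g = 2. Powers: [2, 4, 8, 16, 3, 6, ...] generates all 28 non-zero residues.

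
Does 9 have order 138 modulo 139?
9^{69} ≡ 1 (mod 139) and 69 < 138, so ord_139(9) = 69 ≠ 138 and 9 is not a primitive root.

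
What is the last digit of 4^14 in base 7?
Using Fermat: 4^{6} ≡ 1 (mod 7). 14 ≡ 2 (mod 6). So 4^{14} ≡ 4^{2} ≡ 2 (mod 7)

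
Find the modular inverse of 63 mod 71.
Since 71 is prime, by Fermat 63^(-1) ≡ 63^{69} ≡ 62 mod 71. Verify: 63 × 62 = 3906 ≡ 1 mod 71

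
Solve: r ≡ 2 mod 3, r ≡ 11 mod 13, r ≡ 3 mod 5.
M = 3 × 13 × 5 = 195. M₁ = 65, y₁ ≡ 2 mod 3. M₂ = 15, y₂ ≡ 7 mod 13. M₃ = 39, y₃ ≡ 4 mod 5. r = 2×65×2 + 11×15×7 + 3×39×4 ≡ 128 mod 195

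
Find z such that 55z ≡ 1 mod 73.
Since 73 is prime, by Fermat 55^(-1) ≡ 55^{71} ≡ 4 mod 73. Verify: 55 × 4 = 220 ≡ 1 mod 73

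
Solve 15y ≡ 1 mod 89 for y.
Since 89 is prime, by Fermat 15^(-1) ≡ 15^{87} ≡ 6 mod 89. Verify: 15 × 6 = 90 ≡ 1 mod 89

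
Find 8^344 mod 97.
Using Fermat: 8^{96} ≡ 1 mod 97. 344 ≡ 56 mod 96. So 8^{344} ≡ 8^{56} ≡ 96 mod 97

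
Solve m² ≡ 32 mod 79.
The square roots of 32 mod 79 are 36 and 43. Verify: 36² = 1296 ≡ 32 mod 79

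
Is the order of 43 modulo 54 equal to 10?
Powers of 43 mod 54: 43^1≡43, 43^2≡13, 43^3≡19, 43^4≡7, 43^5≡31, 43^6≡37, 43^7≡25, 43^8≡49, 43^9≡1. Already 43^9≡1, so the order is 9 < 10. No, the actual order is 9.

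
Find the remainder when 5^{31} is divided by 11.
By Fermat: 5^{10} ≡ 1 (mod 11). 31 = 3×10 + 1. So 5^{31} ≡ 5^{1} ≡ 5 (mod 11)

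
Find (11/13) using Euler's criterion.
(11/13) = 11^{6} mod 13 = -1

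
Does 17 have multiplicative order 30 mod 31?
Powers of 17 mod 31: 17^1≡17, 17^2≡10, 17^3≡15, 17^4≡7, 17^5≡26, 17^6≡8, 17^7≡12, 17^8≡18, 17^9≡27, 17^10≡25, 17^11≡22, 17^12≡2, 17^13≡3, 17^14≡20, 17^15≡30, 17^16≡14, 17^17≡21, 17^18≡16, 17^19≡24, 17^20≡5, 17^21≡23, 17^22≡19, 17^23≡13, 17^24≡4, 17^25≡6, 17^26≡9, 17^27≡29, 17^28≡28, 17^29≡11, 17^30≡1. First k with 17^k≡1 is k=30. Yes, ord_31(17) = 30.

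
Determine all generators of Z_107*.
There are φ(106) = 52 primitive roots mod 107: {2, 5, 6, 7, 8, 15, 17, 18, 20, 21, 22, 24, 26, 28, 31, 32, 38, 43, 45, 46, 50, 51, 54, 55, 58, 59, 60, 63, 65, 66, 67, 68, 70, 71, 72, 73, 74, 77, 78, 80, 82, 84, 88, 91, 93, 94, 95, 96, 97, 98, 103, 104}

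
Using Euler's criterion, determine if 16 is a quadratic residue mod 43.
By Euler's criterion: 16^{21} ≡ 1 (mod 43). Since this equals 1, 16 is a QR.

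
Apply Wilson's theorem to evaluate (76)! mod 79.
(78)! = (76)! × (77) × (78) ≡ -1 (mod 79). So (76)! ≡ -1 × [(78)(77)]^(-1) ≡ 39 (mod 79)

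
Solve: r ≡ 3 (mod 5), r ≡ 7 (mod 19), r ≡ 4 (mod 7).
M = 5 × 19 × 7 = 665. M₁ = 133, y₁ ≡ 2 (mod 5). M₂ = 35, y₂ ≡ 6 (mod 19). M₃ = 95, y₃ ≡ 2 (mod 7). r = 3×133×2 + 7×35×6 + 4×95×2 ≡ 368 (mod 665)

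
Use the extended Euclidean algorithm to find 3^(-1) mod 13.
Extended GCD: 3(-4) + 13(1) = 1. So 3^(-1) ≡ -4 ≡ 9 (mod 13). Verify: 3 × 9 = 27 ≡ 1 (mod 13)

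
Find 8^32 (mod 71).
By repeated squaring (mod 71): 8^{1}≡8, 8^{2}≡64, 8^{4}≡49, 8^{8}≡58, 8^{16}≡27, 8^{32}≡19. So 8^{32} ≡ 19 (mod 71)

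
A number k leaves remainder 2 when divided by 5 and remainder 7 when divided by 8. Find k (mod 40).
M = 5 × 8 = 40. M₁ = 8, y₁ ≡ 2 (mod 5). M₂ = 5, y₂ ≡ 5 (mod 8). k = 2×8×2 + 7×5×5 ≡ 7 (mod 40)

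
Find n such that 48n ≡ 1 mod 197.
Since 197 is prime, by Fermat 48^(-1) ≡ 48^{195} ≡ 78 mod 197. Verify: 48 × 78 = 3744 ≡ 1 mod 197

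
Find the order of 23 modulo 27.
Powers of 23 mod 27: 23^1≡23, 23^2≡16, 23^3≡17, 23^4≡13, 23^5≡2, 23^6≡19, 23^7≡5, 23^8≡7, 23^9≡26, 23^10≡4, 23^11≡11, 23^12≡10, 23^13≡14, 23^14≡25, 23^15≡8, 23^16≡22, 23^17≡20, 23^18≡1. So the order of 23 is 18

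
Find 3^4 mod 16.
3^{4} = 81 ≡ 1 mod 16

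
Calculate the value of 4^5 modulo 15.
By repeated squaring (mod 15): 4^{1}≡4, 4^{2}≡1, 4^{4}≡1. Then 4^{5} = 4^{4+1} ≡ 1 × 4 ≡ 4 (mod 15)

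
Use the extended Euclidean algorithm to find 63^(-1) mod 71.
Extended GCD: 63(-9) + 71(8) = 1. So 63^(-1) ≡ -9 ≡ 62 mod 71. Verify: 63 × 62 = 3906 ≡ 1 mod 71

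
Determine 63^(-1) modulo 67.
Since 67 is prime, by Fermat 63^(-1) ≡ 63^{65} ≡ 50 mod 67. Verify: 63 × 50 = 3150 ≡ 1 mod 67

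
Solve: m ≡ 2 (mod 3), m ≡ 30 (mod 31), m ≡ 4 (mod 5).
M = 3 × 31 × 5 = 465. M₁ = 155, y₁ ≡ 2 (mod 3). M₂ = 15, y₂ ≡ 29 (mod 31). M₃ = 93, y₃ ≡ 2 (mod 5). m = 2×155×2 + 30×15×29 + 4×93×2 ≡ 464 (mod 465)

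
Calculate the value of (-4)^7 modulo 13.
By repeated squaring mod 13: (-4)^{1}≡9, (-4)^{2}≡3, (-4)^{4}≡9. Then (-4)^{7} = (-4)^{4+2+1} ≡ 9 × 3 × 9 ≡ 9 mod 13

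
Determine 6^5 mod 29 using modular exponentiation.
By repeated squaring (mod 29): 6^{1}≡6, 6^{2}≡7, 6^{4}≡20. Then 6^{5} = 6^{4+1} ≡ 20 × 6 ≡ 4 (mod 29)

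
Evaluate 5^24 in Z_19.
Using Fermat: 5^{18} ≡ 1 mod 19. 24 ≡ 6 mod 18. So 5^{24} ≡ 5^{6} ≡ 7 mod 19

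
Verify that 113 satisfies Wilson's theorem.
(112)! mod 113 = 112. Since this equals -1 mod 113, Wilson confirms 113 is prime.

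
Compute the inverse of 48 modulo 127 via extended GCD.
Extended GCD: 48(45) + 127(-17) = 1. So 48^(-1) ≡ 45 (mod 127). Verify: 48 × 45 = 2160 ≡ 1 (mod 127)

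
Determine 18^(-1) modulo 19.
Since 19 is prime, by Fermat 18^(-1) ≡ 18^{17} ≡ 18 (mod 19). Verify: 18 × 18 = 324 ≡ 1 (mod 19)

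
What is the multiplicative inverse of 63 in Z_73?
Since 73 is prime, by Fermat 63^(-1) ≡ 63^{71} ≡ 51 (mod 73). Verify: 63 × 51 = 3213 ≡ 1 (mod 73)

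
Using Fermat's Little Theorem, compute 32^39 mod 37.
By Fermat: 32^{36} ≡ 1 (mod 37). So 32^{39} = 32^{36} · 32^{3} ≡ 32^{3} ≡ 23 (mod 37)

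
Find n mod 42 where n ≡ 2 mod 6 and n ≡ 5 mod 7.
M = 6 × 7 = 42. M₁ = 7, y₁ ≡ 1 mod 6. M₂ = 6, y₂ ≡ 6 mod 7. n = 2×7×1 + 5×6×6 ≡ 26 mod 42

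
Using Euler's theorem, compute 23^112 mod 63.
By Euler: 23^{36} ≡ 1 (mod 63) since gcd(23, 63) = 1. 112 = 3×36 + 4. So 23^{112} ≡ 23^{4} ≡ 58 (mod 63)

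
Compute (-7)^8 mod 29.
By repeated squaring mod 29: (-7)^{1}≡22, (-7)^{2}≡20, (-7)^{4}≡23, (-7)^{8}≡7. So (-7)^{8} ≡ 7 mod 29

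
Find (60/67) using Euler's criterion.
(60/67) = 60^{33} mod 67 = 1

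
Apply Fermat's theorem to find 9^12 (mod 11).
By Fermat: 9^{10} ≡ 1 (mod 11). So 9^{12} = 9^{10} · 9^{2} ≡ 9^{2} ≡ 4 (mod 11)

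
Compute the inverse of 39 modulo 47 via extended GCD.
Extended GCD: 39(-6) + 47(5) = 1. So 39^(-1) ≡ -6 ≡ 41 (mod 47). Verify: 39 × 41 = 1599 ≡ 1 (mod 47)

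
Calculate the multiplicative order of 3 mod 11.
Powers of 3 mod 11: 3^1≡3, 3^2≡9, 3^3≡5, 3^4≡4, 3^5≡1. So the order of 3 is 5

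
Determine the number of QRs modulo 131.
The squaring map on Z_131* is 2-to-1, so there are (130)/2 = 65 QRs.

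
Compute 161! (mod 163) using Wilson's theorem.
(162)! = (161)! × (162) ≡ -1 (mod 163). So (161)! ≡ -1 × (162)^(-1) ≡ (-1)×(-1) = 1 (mod 163)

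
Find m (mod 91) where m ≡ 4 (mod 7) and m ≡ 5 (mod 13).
M = 7 × 13 = 91. M₁ = 13, y₁ ≡ 6 (mod 7). M₂ = 7, y₂ ≡ 2 (mod 13). m = 4×13×6 + 5×7×2 ≡ 18 (mod 91)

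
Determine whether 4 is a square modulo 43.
By Euler's criterion: 4^{21} ≡ 1 mod 43. Since this equals 1, 4 is a QR.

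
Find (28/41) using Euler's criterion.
(28/41) = 28^{20} mod 41 = -1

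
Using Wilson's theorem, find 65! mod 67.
(66)! = (65)! × (66) ≡ -1 mod 67. So (65)! ≡ -1 × (66)^(-1) ≡ (-1)×(-1) = 1 mod 67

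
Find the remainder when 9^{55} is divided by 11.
By Fermat: 9^{10} ≡ 1 (mod 11). 55 = 5×10 + 5. So 9^{55} ≡ 9^{5} ≡ 1 (mod 11)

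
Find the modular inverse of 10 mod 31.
Since 31 is prime, by Fermat 10^(-1) ≡ 10^{29} ≡ 28 mod 31. Verify: 10 × 28 = 280 ≡ 1 mod 31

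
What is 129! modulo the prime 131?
(130)! = (129)! × (130) ≡ -1 mod 131. So (129)! ≡ -1 × (130)^(-1) ≡ (-1)×(-1) = 1 mod 131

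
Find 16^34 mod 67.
By repeated squaring mod 67: 16^{1}≡16, 16^{2}≡55, 16^{4}≡10, 16^{8}≡33, 16^{16}≡17, 16^{32}≡21. Then 16^{34} = 16^{32+2} ≡ 21 × 55 ≡ 16 mod 67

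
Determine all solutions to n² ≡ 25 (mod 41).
The square roots of 25 mod 41 are 36 and 5. Verify: 36² = 1296 ≡ 25 (mod 41)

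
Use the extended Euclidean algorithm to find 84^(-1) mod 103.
Extended GCD: 84(-38) + 103(31) = 1. So 84^(-1) ≡ -38 ≡ 65 mod 103. Verify: 84 × 65 = 5460 ≡ 1 mod 103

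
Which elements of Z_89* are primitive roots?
There are φ(88) = 40 primitive roots mod 89: {3, 6, 7, 13, 14, 15, 19, 23, 24, 26, 27, 28, 29, 30, 31, 33, 35, 38, 41, 43, 46, 48, 51, 54, 56, 58, 59, 60, 61, 62, 63, 65, 66, 70, 74, 75, 76, 82, 83, 86}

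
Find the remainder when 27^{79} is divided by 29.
By Fermat: 27^{28} ≡ 1 (mod 29). 79 = 2×28 + 23. So 27^{79} ≡ 27^{23} ≡ 19 (mod 29)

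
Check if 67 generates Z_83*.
ord_83(67) divides 82. For each prime q|82: 67^{41}≡82, 67^{2}≡7, none ≡ 1. So 67 has order 82 and is a primitive root mod 83.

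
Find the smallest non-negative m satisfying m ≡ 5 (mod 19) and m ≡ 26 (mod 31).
M = 19 × 31 = 589. M₁ = 31, y₁ ≡ 8 (mod 19). M₂ = 19, y₂ ≡ 18 (mod 31). m = 5×31×8 + 26×19×18 ≡ 119 (mod 589)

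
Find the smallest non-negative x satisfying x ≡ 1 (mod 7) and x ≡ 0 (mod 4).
M = 7 × 4 = 28. M₁ = 4, y₁ ≡ 2 (mod 7). M₂ = 7, y₂ ≡ 3 (mod 4). x = 1×4×2 + 0×7×3 ≡ 8 (mod 28)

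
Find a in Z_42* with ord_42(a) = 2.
13 has order 2 mod 42 since 13^{2} ≡ 1 (mod 42) and no smaller power works.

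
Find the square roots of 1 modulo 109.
The square roots of 1 mod 109 are 1 and 108. Verify: 1² = 1 ≡ 1 mod 109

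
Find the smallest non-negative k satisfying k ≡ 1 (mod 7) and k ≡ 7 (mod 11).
M = 7 × 11 = 77. M₁ = 11, y₁ ≡ 2 (mod 7). M₂ = 7, y₂ ≡ 8 (mod 11). k = 1×11×2 + 7×7×8 ≡ 29 (mod 77)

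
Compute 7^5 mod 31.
By repeated squaring mod 31: 7^{1}≡7, 7^{2}≡18, 7^{4}≡14. Then 7^{5} = 7^{4+1} ≡ 14 × 7 ≡ 5 mod 31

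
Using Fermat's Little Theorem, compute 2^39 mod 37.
By Fermat: 2^{36} ≡ 1 (mod 37). So 2^{39} = 2^{36} · 2^{3} ≡ 2^{3} ≡ 8 (mod 37)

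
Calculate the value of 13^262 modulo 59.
Using Fermat: 13^{58} ≡ 1 (mod 59). 262 ≡ 30 (mod 58). So 13^{262} ≡ 13^{30} ≡ 46 (mod 59)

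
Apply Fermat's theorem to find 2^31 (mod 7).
By Fermat: 2^{6} ≡ 1 (mod 7). 31 = 5×6 + 1. So 2^{31} ≡ 2^{1} ≡ 2 (mod 7)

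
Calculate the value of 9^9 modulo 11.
By repeated squaring (mod 11): 9^{1}≡9, 9^{2}≡4, 9^{4}≡5, 9^{8}≡3. Then 9^{9} = 9^{8+1} ≡ 3 × 9 ≡ 5 (mod 11)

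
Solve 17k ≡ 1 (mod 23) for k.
Since 23 is prime, by Fermat 17^(-1) ≡ 17^{21} ≡ 19 (mod 23). Verify: 17 × 19 = 323 ≡ 1 (mod 23)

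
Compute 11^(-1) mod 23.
Since 23 is prime, by Fermat 11^(-1) ≡ 11^{21} ≡ 21 mod 23. Verify: 11 × 21 = 231 ≡ 1 mod 23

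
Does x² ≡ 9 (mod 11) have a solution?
By Euler's criterion: 9^{5} ≡ 1 (mod 11). Since this equals 1, 9 is a QR.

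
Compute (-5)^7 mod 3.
Using Fermat: (-5)^{2} ≡ 1 (mod 3). 7 ≡ 1 (mod 2). So (-5)^{7} ≡ (-5)^{1} ≡ 1 (mod 3)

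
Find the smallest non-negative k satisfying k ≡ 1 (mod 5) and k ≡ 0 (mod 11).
M = 5 × 11 = 55. M₁ = 11, y₁ ≡ 1 (mod 5). M₂ = 5, y₂ ≡ 9 (mod 11). k = 1×11×1 + 0×5×9 ≡ 11 (mod 55)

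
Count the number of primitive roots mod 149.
There are φ(149-1) = φ(148) = 72 primitive roots modulo 149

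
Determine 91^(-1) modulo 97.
Since 97 is prime, by Fermat 91^(-1) ≡ 91^{95} ≡ 16 mod 97. Verify: 91 × 16 = 1456 ≡ 1 mod 97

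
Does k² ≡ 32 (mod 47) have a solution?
By Euler's criterion: 32^{23} ≡ 1 (mod 47). Since this equals 1, 32 is a QR.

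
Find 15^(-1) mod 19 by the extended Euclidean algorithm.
Extended GCD: 15(-5) + 19(4) = 1. So 15^(-1) ≡ -5 ≡ 14 mod 19. Verify: 15 × 14 = 210 ≡ 1 mod 19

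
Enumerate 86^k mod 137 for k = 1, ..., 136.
86^1, 86^2, ..., 86^{136} mod 137: [86, 135, 102, 4, 70, 129, 134, 16, 6, 105, 125, 64, 24, 9, 89, 119, 96, 36, 82, 65, 110, 7, 54, 123, 29, 28, 79, 81, 116, 112, 42, 50, 53, 37, 31, 63, 75, 11, 124, 115, 26, 44, 85, 49, 104, 39, 66, 59, 5, 19, 127, 99, 20, 76, 97, 122, 80, 30, 114, 77, 46, 120, 45, 34, 47, 69, 43, 136, 51, 2, 35, 133, 67, 8, 3, 121, 131, 32, 12, 73, 113, 128, 48, 18, 41, 101, 55, 72, 27, 130, 83, 14, 108, 109, 58, 56, 21, 25, 95, 87, 84, 100, 106, 74, 62, 126, 13, 22, 111, 93, 52, 88, 33, 98, 71, 78, 132, 118, 10, 38, 117, 61, 40, 15, 57, 107, 23, 60, 91, 17, 92, 103, 90, 68, 94, 1]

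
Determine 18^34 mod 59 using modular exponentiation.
By repeated squaring mod 59: 18^{1}≡18, 18^{2}≡29, 18^{4}≡15, 18^{8}≡48, 18^{16}≡3, 18^{32}≡9. Then 18^{34} = 18^{32+2} ≡ 9 × 29 ≡ 25 mod 59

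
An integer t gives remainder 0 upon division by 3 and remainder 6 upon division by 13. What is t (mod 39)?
M = 3 × 13 = 39. M₁ = 13, y₁ ≡ 1 (mod 3). M₂ = 3, y₂ ≡ 9 (mod 13). t = 0×13×1 + 6×3×9 ≡ 6 (mod 39)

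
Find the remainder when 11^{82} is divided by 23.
By Fermat: 11^{22} ≡ 1 mod 23. 82 = 3×22 + 16. So 11^{82} ≡ 11^{16} ≡ 18 mod 23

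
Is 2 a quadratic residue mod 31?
By Euler's criterion: 2^{15} ≡ 1 (mod 31). Since this equals 1, 2 is a QR.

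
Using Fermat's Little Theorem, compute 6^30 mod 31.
By Fermat's Little Theorem, 6^{30} ≡ 1 (mod 31) since 31 is prime and gcd(6, 31) = 1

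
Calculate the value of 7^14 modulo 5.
Using Fermat: 7^{4} ≡ 1 mod 5. 14 ≡ 2 mod 4. So 7^{14} ≡ 7^{2} ≡ 4 mod 5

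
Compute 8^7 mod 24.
By repeated squaring (mod 24): 8^{1}≡8, 8^{2}≡16, 8^{4}≡16. Then 8^{7} = 8^{4+2+1} ≡ 16 × 16 × 8 ≡ 8 (mod 24)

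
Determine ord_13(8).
Powers of 8 mod 13: 8^1≡8, 8^2≡12, 8^3≡5, 8^4≡1. ord_13(8) = 4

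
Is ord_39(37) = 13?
Powers of 37 mod 39: 37^1≡37, 37^2≡4, 37^3≡31, 37^4≡16, 37^5≡7, 37^6≡25, 37^7≡28, 37^8≡22, 37^9≡34, 37^10≡10, 37^11≡19, 37^12≡1. Already 37^12≡1, so the order is 12 < 13. No, the actual order is 12.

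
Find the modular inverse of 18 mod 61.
Since 61 is prime, by Fermat 18^(-1) ≡ 18^{59} ≡ 17 mod 61. Verify: 18 × 17 = 306 ≡ 1 mod 61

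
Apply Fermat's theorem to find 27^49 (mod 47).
By Fermat: 27^{46} ≡ 1 (mod 47). So 27^{49} = 27^{46} · 27^{3} ≡ 27^{3} ≡ 37 (mod 47)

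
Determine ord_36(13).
Powers of 13 mod 36: 13^1≡13, 13^2≡25, 13^3≡1. So the order of 13 is 3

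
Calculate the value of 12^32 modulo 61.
By repeated squaring (mod 61): 12^{1}≡12, 12^{2}≡22, 12^{4}≡57, 12^{8}≡16, 12^{16}≡12, 12^{32}≡22. So 12^{32} ≡ 22 (mod 61)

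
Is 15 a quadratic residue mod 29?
By Euler's criterion: 15^{14} ≡ 28 (mod 29). Since this equals -1 (≡ 28), 15 is not a QR.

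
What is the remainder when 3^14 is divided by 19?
By repeated squaring (mod 19): 3^{1}≡3, 3^{2}≡9, 3^{4}≡5, 3^{8}≡6. Then 3^{14} = 3^{8+4+2} ≡ 6 × 5 × 9 ≡ 4 (mod 19)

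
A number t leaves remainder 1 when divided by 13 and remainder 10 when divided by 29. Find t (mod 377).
M = 13 × 29 = 377. M₁ = 29, y₁ ≡ 9 (mod 13). M₂ = 13, y₂ ≡ 9 (mod 29). t = 1×29×9 + 10×13×9 ≡ 300 (mod 377)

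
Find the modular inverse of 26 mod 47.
Since 47 is prime, by Fermat 26^(-1) ≡ 26^{45} ≡ 38 (mod 47). Verify: 26 × 38 = 988 ≡ 1 (mod 47)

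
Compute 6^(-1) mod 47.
Since 47 is prime, by Fermat 6^(-1) ≡ 6^{45} ≡ 8 mod 47. Verify: 6 × 8 = 48 ≡ 1 mod 47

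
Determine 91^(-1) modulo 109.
Since 109 is prime, by Fermat 91^(-1) ≡ 91^{107} ≡ 6 (mod 109). Verify: 91 × 6 = 546 ≡ 1 (mod 109)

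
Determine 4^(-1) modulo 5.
Since 5 is prime, by Fermat 4^(-1) ≡ 4^{3} ≡ 4 (mod 5). Verify: 4 × 4 = 16 ≡ 1 (mod 5)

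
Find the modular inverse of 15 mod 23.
Since 23 is prime, by Fermat 15^(-1) ≡ 15^{21} ≡ 20 mod 23. Verify: 15 × 20 = 300 ≡ 1 mod 23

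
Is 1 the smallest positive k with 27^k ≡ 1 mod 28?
Powers of 27 mod 28: 27^1≡27, 27^2≡1. 27^1≡27≢1, so ord ≠ 1. No, the actual order is 2.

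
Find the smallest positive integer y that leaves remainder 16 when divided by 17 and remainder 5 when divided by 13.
M = 17 × 13 = 221. M₁ = 13, y₁ ≡ 4 (mod 17). M₂ = 17, y₂ ≡ 10 (mod 13). y = 16×13×4 + 5×17×10 ≡ 135 (mod 221)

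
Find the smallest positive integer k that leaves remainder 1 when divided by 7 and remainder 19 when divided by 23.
M = 7 × 23 = 161. M₁ = 23, y₁ ≡ 4 (mod 7). M₂ = 7, y₂ ≡ 10 (mod 23). k = 1×23×4 + 19×7×10 ≡ 134 (mod 161)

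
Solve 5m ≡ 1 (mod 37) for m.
Since 37 is prime, by Fermat 5^(-1) ≡ 5^{35} ≡ 15 (mod 37). Verify: 5 × 15 = 75 ≡ 1 (mod 37)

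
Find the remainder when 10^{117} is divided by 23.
By Fermat: 10^{22} ≡ 1 (mod 23). 117 = 5×22 + 7. So 10^{117} ≡ 10^{7} ≡ 14 (mod 23)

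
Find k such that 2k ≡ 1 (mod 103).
Since 103 is prime, by Fermat 2^(-1) ≡ 2^{101} ≡ 52 (mod 103). Verify: 2 × 52 = 104 ≡ 1 (mod 103)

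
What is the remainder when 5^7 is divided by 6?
By repeated squaring (mod 6): 5^{1}≡5, 5^{2}≡1, 5^{4}≡1. Then 5^{7} = 5^{4+2+1} ≡ 1 × 1 × 5 ≡ 5 (mod 6)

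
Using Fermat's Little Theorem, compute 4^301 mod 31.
By Fermat: 4^{30} ≡ 1 mod 31. 301 ≡ 1 mod 30. So 4^{301} ≡ 4^{1} ≡ 4 mod 31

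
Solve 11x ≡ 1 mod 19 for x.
Since 19 is prime, by Fermat 11^(-1) ≡ 11^{17} ≡ 7 mod 19. Verify: 11 × 7 = 77 ≡ 1 mod 19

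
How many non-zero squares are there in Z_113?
The squaring map on Z_113* is 2-to-1, so there are (112)/2 = 56 QRs.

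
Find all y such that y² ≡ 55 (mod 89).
The square roots of 55 mod 89 are 77 and 12. Verify: 77² = 5929 ≡ 55 (mod 89)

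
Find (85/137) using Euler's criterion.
(85/137) = 85^{68} mod 137 = -1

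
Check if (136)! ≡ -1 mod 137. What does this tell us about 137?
(136)! mod 137 = 136. Since this equals -1 mod 137, Wilson confirms 137 is prime.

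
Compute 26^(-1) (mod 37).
Since 37 is prime, by Fermat 26^(-1) ≡ 26^{35} ≡ 10 (mod 37). Verify: 26 × 10 = 260 ≡ 1 (mod 37)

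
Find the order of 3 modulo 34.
Powers of 3 mod 34: 3^1≡3, 3^2≡9, 3^3≡27, 3^4≡13, 3^5≡5, 3^6≡15, 3^7≡11, 3^8≡33, 3^9≡31, 3^10≡25, 3^11≡7, 3^12≡21, 3^13≡29, 3^14≡19, 3^15≡23, 3^16≡1. So the order of 3 is 16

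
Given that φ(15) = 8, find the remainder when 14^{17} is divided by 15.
By Euler: 14^{8} ≡ 1 mod 15 since gcd(14, 15) = 1. 17 = 2×8 + 1. So 14^{17} ≡ 14^{1} ≡ 14 mod 15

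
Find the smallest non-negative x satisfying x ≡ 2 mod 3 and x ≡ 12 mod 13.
M = 3 × 13 = 39. M₁ = 13, y₁ ≡ 1 mod 3. M₂ = 3, y₂ ≡ 9 mod 13. x = 2×13×1 + 12×3×9 ≡ 38 mod 39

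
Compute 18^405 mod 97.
Using Fermat: 18^{96} ≡ 1 mod 97. 405 ≡ 21 mod 96. So 18^{405} ≡ 18^{21} ≡ 8 mod 97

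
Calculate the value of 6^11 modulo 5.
Using Fermat: 6^{4} ≡ 1 (mod 5). 11 ≡ 3 (mod 4). So 6^{11} ≡ 6^{3} ≡ 1 (mod 5)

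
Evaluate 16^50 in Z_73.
By repeated squaring mod 73: 16^{1}≡16, 16^{2}≡37, 16^{4}≡55, 16^{8}≡32, 16^{16}≡2, 16^{32}≡4. Then 16^{50} = 16^{32+16+2} ≡ 4 × 2 × 37 ≡ 4 mod 73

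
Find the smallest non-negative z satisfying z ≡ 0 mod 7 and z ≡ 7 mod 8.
M = 7 × 8 = 56. M₁ = 8, y₁ ≡ 1 mod 7. M₂ = 7, y₂ ≡ 7 mod 8. z = 0×8×1 + 7×7×7 ≡ 7 mod 56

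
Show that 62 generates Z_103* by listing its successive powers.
62^1, 62^2, ..., 62^{102} mod 103: [62, 33, 89, 59, 53, 93, 101, 82, 37, 28, 88, 100, 20, 4, 42, 29, 47, 30, 6, 63, 95, 19, 45, 9, 43, 91, 80, 16, 65, 13, 85, 17, 24, 46, 71, 76, 77, 36, 69, 55, 11, 64, 54, 52, 31, 68, 96, 81, 78, 98, 102, 41, 70, 14, 44, 50, 10, 2, 21, 66, 75, 15, 3, 83, 99, 61, 74, 56, 73, 97, 40, 8, 84, 58, 94, 60, 12, 23, 87, 38, 90, 18, 86, 79, 57, 32, 27, 26, 67, 34, 48, 92, 39, 49, 51, 72, 35, 7, 22, 25, 5, 1]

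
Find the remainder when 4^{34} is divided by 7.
By Fermat: 4^{6} ≡ 1 (mod 7). 34 = 5×6 + 4. So 4^{34} ≡ 4^{4} ≡ 4 (mod 7)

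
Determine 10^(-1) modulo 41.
Since 41 is prime, by Fermat 10^(-1) ≡ 10^{39} ≡ 37 mod 41. Verify: 10 × 37 = 370 ≡ 1 mod 41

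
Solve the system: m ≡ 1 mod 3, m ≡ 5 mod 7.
M = 3 × 7 = 21. M₁ = 7, y₁ ≡ 1 mod 3. M₂ = 3, y₂ ≡ 5 mod 7. m = 1×7×1 + 5×3×5 ≡ 19 mod 21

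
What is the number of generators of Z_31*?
A prime p has φ(p-1) primitive roots; here φ(30) = 8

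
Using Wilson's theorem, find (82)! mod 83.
By Wilson's theorem, (82)! ≡ -1 ≡ 82 mod 83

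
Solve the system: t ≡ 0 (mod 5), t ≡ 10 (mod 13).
M = 5 × 13 = 65. M₁ = 13, y₁ ≡ 2 (mod 5). M₂ = 5, y₂ ≡ 8 (mod 13). t = 0×13×2 + 10×5×8 ≡ 10 (mod 65)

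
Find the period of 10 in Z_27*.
Powers of 10 mod 27: 10^1≡10, 10^2≡19, 10^3≡1. Order = 3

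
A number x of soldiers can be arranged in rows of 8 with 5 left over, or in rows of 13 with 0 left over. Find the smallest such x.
M = 8 × 13 = 104. M₁ = 13, y₁ ≡ 5 mod 8. M₂ = 8, y₂ ≡ 5 mod 13. x = 5×13×5 + 0×8×5 ≡ 13 mod 104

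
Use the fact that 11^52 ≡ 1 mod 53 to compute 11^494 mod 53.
By Fermat: 11^{52} ≡ 1 mod 53. 494 ≡ 26 mod 52. So 11^{494} ≡ 11^{26} ≡ 1 mod 53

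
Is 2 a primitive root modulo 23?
2^{11} ≡ 1 mod 23 and 11 < 22, so ord_23(2) = 11 ≠ 22 and 2 is not a primitive root.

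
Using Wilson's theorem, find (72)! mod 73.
By Wilson's theorem, (72)! ≡ -1 ≡ 72 mod 73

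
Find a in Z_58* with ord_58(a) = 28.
3 has order 28 mod 58 since 3^{28} ≡ 1 mod 58 and no smaller power works.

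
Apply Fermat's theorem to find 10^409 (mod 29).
By Fermat: 10^{28} ≡ 1 (mod 29). 409 ≡ 17 (mod 28). So 10^{409} ≡ 10^{17} ≡ 15 (mod 29)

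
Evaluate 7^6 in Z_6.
By repeated squaring (mod 6): 7^{1}≡1, 7^{2}≡1, 7^{4}≡1. Then 7^{6} = 7^{4+2} ≡ 1 × 1 ≡ 1 (mod 6)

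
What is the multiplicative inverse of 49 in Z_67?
Since 67 is prime, by Fermat 49^(-1) ≡ 49^{65} ≡ 26 mod 67. Verify: 49 × 26 = 1274 ≡ 1 mod 67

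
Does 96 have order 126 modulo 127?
ord_127(96) divides 126. For each prime q|126: 96^{63}≡126, 96^{42}≡107, 96^{18}≡2, none ≡ 1. So 96 has order 126 and is a primitive root mod 127.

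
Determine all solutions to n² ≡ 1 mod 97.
The square roots of 1 mod 97 are 1 and 96. Verify: 1² = 1 ≡ 1 mod 97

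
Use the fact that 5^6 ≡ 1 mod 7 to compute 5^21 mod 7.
By Fermat: 5^{6} ≡ 1 mod 7. 21 = 3×6 + 3. So 5^{21} ≡ 5^{3} ≡ 6 mod 7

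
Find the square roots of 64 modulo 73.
The square roots of 64 mod 73 are 8 and 65. Verify: 8² = 64 ≡ 64 (mod 73)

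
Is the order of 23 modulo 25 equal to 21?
Powers of 23 mod 25: 23^1≡23, 23^2≡4, 23^3≡17, 23^4≡16, 23^5≡18, 23^6≡14, 23^7≡22, 23^8≡6, 23^9≡13, 23^10≡24, 23^11≡2, 23^12≡21, 23^13≡8, 23^14≡9, 23^15≡7, 23^16≡11, 23^17≡3, 23^18≡19, 23^19≡12, 23^20≡1. Already 23^20≡1, so the order is 20 < 21. No, the actual order is 20.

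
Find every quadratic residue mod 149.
Squares in Z_149*: {1, 4, 5, 6, 7, 9, 16, 17, 19, 20, 22, 24, 25, 26, 28, 29, 30, 31, 33, 35, 36, 37, 39, 42, 45, 46, 47, 49, 53, 54, 61, 63, 64, 67, 68, 69, 73, 76, 80, 81, 82, 85, 86, 88, 95, 96, 100, 102, 103, 104, 107, 110, 112, 113, 114, 116, 118, 119, 120, 121, 123, 124, 125, 127, 129, 130, 132, 133, 140, 142, 143, 144, 145, 148}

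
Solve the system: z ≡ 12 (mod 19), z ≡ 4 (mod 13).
M = 19 × 13 = 247. M₁ = 13, y₁ ≡ 3 (mod 19). M₂ = 19, y₂ ≡ 11 (mod 13). z = 12×13×3 + 4×19×11 ≡ 69 (mod 247)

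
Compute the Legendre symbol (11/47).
(11/47) = 11^{23} mod 47 = -1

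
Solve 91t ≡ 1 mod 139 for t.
Since 139 is prime, by Fermat 91^(-1) ≡ 91^{137} ≡ 55 mod 139. Verify: 91 × 55 = 5005 ≡ 1 mod 139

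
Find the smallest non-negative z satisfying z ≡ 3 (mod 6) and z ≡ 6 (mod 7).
M = 6 × 7 = 42. M₁ = 7, y₁ ≡ 1 (mod 6). M₂ = 6, y₂ ≡ 6 (mod 7). z = 3×7×1 + 6×6×6 ≡ 27 (mod 42)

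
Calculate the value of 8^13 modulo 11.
Using Fermat: 8^{10} ≡ 1 mod 11. 13 ≡ 3 mod 10. So 8^{13} ≡ 8^{3} ≡ 6 mod 11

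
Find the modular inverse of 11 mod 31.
Since 31 is prime, by Fermat 11^(-1) ≡ 11^{29} ≡ 17 (mod 31). Verify: 11 × 17 = 187 ≡ 1 (mod 31)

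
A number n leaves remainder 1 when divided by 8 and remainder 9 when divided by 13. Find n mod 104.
M = 8 × 13 = 104. M₁ = 13, y₁ ≡ 5 mod 8. M₂ = 8, y₂ ≡ 5 mod 13. n = 1×13×5 + 9×8×5 ≡ 9 mod 104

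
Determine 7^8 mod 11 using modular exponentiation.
By repeated squaring (mod 11): 7^{1}≡7, 7^{2}≡5, 7^{4}≡3, 7^{8}≡9. So 7^{8} ≡ 9 (mod 11)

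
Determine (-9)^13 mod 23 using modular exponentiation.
By repeated squaring mod 23: (-9)^{1}≡14, (-9)^{2}≡12, (-9)^{4}≡6, (-9)^{8}≡13. Then (-9)^{13} = (-9)^{8+4+1} ≡ 13 × 6 × 14 ≡ 11 mod 23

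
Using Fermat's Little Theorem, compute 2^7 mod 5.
By Fermat: 2^{4} ≡ 1 mod 5. So 2^{7} = 2^{4} · 2^{3} ≡ 2^{3} ≡ 3 mod 5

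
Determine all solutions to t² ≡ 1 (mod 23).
The square roots of 1 mod 23 are 1 and 22. Verify: 1² = 1 ≡ 1 (mod 23)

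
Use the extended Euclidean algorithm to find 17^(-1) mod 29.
Extended GCD: 17(12) + 29(-7) = 1. So 17^(-1) ≡ 12 (mod 29). Verify: 17 × 12 = 204 ≡ 1 (mod 29)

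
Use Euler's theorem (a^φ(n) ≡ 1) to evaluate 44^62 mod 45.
By Euler: 44^{24} ≡ 1 mod 45 since gcd(44, 45) = 1. 62 = 2×24 + 14. So 44^{62} ≡ 44^{14} ≡ 1 mod 45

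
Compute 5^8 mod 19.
By repeated squaring (mod 19): 5^{1}≡5, 5^{2}≡6, 5^{4}≡17, 5^{8}≡4. So 5^{8} ≡ 4 (mod 19)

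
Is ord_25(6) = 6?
Powers of 6 mod 25: 6^1≡6, 6^2≡11, 6^3≡16, 6^4≡21, 6^5≡1. Already 6^5≡1, so the order is 5 < 6. No, the actual order is 5.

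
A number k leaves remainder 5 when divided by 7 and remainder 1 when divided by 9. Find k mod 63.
M = 7 × 9 = 63. M₁ = 9, y₁ ≡ 4 mod 7. M₂ = 7, y₂ ≡ 4 mod 9. k = 5×9×4 + 1×7×4 ≡ 19 mod 63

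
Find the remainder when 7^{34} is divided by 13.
By Fermat: 7^{12} ≡ 1 mod 13. 34 = 2×12 + 10. So 7^{34} ≡ 7^{10} ≡ 4 mod 13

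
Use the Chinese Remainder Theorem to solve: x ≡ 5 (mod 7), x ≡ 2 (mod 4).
M = 7 × 4 = 28. M₁ = 4, y₁ ≡ 2 (mod 7). M₂ = 7, y₂ ≡ 3 (mod 4). x = 5×4×2 + 2×7×3 ≡ 26 (mod 28)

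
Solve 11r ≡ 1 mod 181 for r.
Since 181 is prime, by Fermat 11^(-1) ≡ 11^{179} ≡ 33 mod 181. Verify: 11 × 33 = 363 ≡ 1 mod 181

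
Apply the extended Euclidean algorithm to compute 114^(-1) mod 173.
Extended GCD: 114(-44) + 173(29) = 1. So 114^(-1) ≡ -44 ≡ 129 (mod 173). Verify: 114 × 129 = 14706 ≡ 1 (mod 173)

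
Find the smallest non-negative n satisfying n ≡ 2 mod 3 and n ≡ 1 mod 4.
M = 3 × 4 = 12. M₁ = 4, y₁ ≡ 1 mod 3. M₂ = 3, y₂ ≡ 3 mod 4. n = 2×4×1 + 1×3×3 ≡ 5 mod 12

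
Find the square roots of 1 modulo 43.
The square roots of 1 mod 43 are 1 and 42. Verify: 1² = 1 ≡ 1 (mod 43)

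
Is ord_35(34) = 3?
Powers of 34 mod 35: 34^1≡34, 34^2≡1. Already 34^2≡1, so the order is 2 < 3. No, the actual order is 2.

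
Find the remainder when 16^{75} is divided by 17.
By Fermat: 16^{16} ≡ 1 (mod 17). 75 = 4×16 + 11. So 16^{75} ≡ 16^{11} ≡ 16 (mod 17)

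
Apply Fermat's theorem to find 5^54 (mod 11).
By Fermat: 5^{10} ≡ 1 (mod 11). 54 = 5×10 + 4. So 5^{54} ≡ 5^{4} ≡ 9 (mod 11)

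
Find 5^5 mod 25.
By repeated squaring mod 25: 5^{1}≡5, 5^{2}≡0, 5^{4}≡0. Then 5^{5} = 5^{4+1} ≡ 0 × 5 ≡ 0 mod 25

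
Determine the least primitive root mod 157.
g = 5. For each prime q|156: 5^{78}≡156, 5^{52}≡12, 5^{12}≡130, none ≡ 1, so ord_157(5) = 156 and 5 is a primitive root.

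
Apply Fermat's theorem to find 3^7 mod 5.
By Fermat: 3^{4} ≡ 1 mod 5. So 3^{7} = 3^{4} · 3^{3} ≡ 3^{3} ≡ 2 mod 5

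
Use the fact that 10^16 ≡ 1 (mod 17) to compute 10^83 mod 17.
By Fermat: 10^{16} ≡ 1 (mod 17). 83 = 5×16 + 3. So 10^{83} ≡ 10^{3} ≡ 14 (mod 17)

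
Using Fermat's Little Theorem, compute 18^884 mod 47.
By Fermat: 18^{46} ≡ 1 (mod 47). 884 ≡ 10 (mod 46). So 18^{884} ≡ 18^{10} ≡ 24 (mod 47)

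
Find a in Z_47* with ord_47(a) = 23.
2 has order 23 mod 47 since 2^{23} ≡ 1 (mod 47) and no smaller power works.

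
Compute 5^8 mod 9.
By repeated squaring mod 9: 5^{1}≡5, 5^{2}≡7, 5^{4}≡4, 5^{8}≡7. So 5^{8} ≡ 7 mod 9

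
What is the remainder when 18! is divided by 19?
By Wilson's theorem, (18)! ≡ -1 ≡ 18 mod 19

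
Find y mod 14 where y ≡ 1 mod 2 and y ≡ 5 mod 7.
M = 2 × 7 = 14. M₁ = 7, y₁ ≡ 1 mod 2. M₂ = 2, y₂ ≡ 4 mod 7. y = 1×7×1 + 5×2×4 ≡ 5 mod 14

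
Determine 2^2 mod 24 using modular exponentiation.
2^{2} = 4 ≡ 4 mod 24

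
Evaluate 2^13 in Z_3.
Using Fermat: 2^{2} ≡ 1 mod 3. 13 ≡ 1 mod 2. So 2^{13} ≡ 2^{1} ≡ 2 mod 3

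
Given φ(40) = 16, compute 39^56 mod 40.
By Euler: 39^{16} ≡ 1 (mod 40) since gcd(39, 40) = 1. 56 = 3×16 + 8. So 39^{56} ≡ 39^{8} ≡ 1 (mod 40)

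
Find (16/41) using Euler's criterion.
(16/41) = 16^{20} mod 41 = 1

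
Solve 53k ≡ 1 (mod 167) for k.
Since 167 is prime, by Fermat 53^(-1) ≡ 53^{165} ≡ 104 (mod 167). Verify: 53 × 104 = 5512 ≡ 1 (mod 167)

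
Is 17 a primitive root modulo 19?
17^{9} ≡ 1 mod 19 and 9 < 18, so ord_19(17) = 9 ≠ 18 and 17 is not a primitive root.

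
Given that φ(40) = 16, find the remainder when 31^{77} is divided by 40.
By Euler: 31^{16} ≡ 1 (mod 40) since gcd(31, 40) = 1. 77 = 4×16 + 13. So 31^{77} ≡ 31^{13} ≡ 31 (mod 40)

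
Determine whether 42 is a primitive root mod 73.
ord_73(42) divides 72. For each prime q|72: 42^{36}≡72, 42^{24}≡64, none ≡ 1. So 42 has order 72 and is a primitive root mod 73.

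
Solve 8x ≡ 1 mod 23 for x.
Since 23 is prime, by Fermat 8^(-1) ≡ 8^{21} ≡ 3 mod 23. Verify: 8 × 3 = 24 ≡ 1 mod 23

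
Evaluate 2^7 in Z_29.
By repeated squaring (mod 29): 2^{1}≡2, 2^{2}≡4, 2^{4}≡16. Then 2^{7} = 2^{4+2+1} ≡ 16 × 4 × 2 ≡ 12 (mod 29)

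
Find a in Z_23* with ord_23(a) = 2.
22 has order 2 mod 23 since 22^{2} ≡ 1 mod 23 and no smaller power works.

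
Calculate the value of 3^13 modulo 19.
By repeated squaring mod 19: 3^{1}≡3, 3^{2}≡9, 3^{4}≡5, 3^{8}≡6. Then 3^{13} = 3^{8+4+1} ≡ 6 × 5 × 3 ≡ 14 mod 19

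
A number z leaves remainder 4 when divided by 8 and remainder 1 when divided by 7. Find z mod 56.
M = 8 × 7 = 56. M₁ = 7, y₁ ≡ 7 mod 8. M₂ = 8, y₂ ≡ 1 mod 7. z = 4×7×7 + 1×8×1 ≡ 36 mod 56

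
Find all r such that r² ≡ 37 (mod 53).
The square roots of 37 mod 53 are 14 and 39. Verify: 14² = 196 ≡ 37 (mod 53)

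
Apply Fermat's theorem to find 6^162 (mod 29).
By Fermat: 6^{28} ≡ 1 (mod 29). 162 = 5×28 + 22. So 6^{162} ≡ 6^{22} ≡ 23 (mod 29)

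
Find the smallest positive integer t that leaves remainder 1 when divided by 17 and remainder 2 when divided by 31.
M = 17 × 31 = 527. M₁ = 31, y₁ ≡ 11 (mod 17). M₂ = 17, y₂ ≡ 11 (mod 31). t = 1×31×11 + 2×17×11 ≡ 188 (mod 527)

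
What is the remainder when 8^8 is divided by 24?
By repeated squaring (mod 24): 8^{1}≡8, 8^{2}≡16, 8^{4}≡16, 8^{8}≡16. So 8^{8} ≡ 16 (mod 24)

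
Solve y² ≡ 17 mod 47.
The square roots of 17 mod 47 are 8 and 39. Verify: 8² = 64 ≡ 17 mod 47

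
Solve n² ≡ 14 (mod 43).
The square roots of 14 mod 43 are 10 and 33. Verify: 10² = 100 ≡ 14 (mod 43)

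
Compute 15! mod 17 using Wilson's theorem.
(16)! = (15)! × (16) ≡ -1 mod 17. So (15)! ≡ -1 × (16)^(-1) ≡ (-1)×(-1) = 1 mod 17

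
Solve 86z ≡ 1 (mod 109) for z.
Since 109 is prime, by Fermat 86^(-1) ≡ 86^{107} ≡ 90 (mod 109). Verify: 86 × 90 = 7740 ≡ 1 (mod 109)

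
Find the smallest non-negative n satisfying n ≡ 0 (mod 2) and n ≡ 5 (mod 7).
M = 2 × 7 = 14. M₁ = 7, y₁ ≡ 1 (mod 2). M₂ = 2, y₂ ≡ 4 (mod 7). n = 0×7×1 + 5×2×4 ≡ 12 (mod 14)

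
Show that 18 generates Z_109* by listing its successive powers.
18^1, 18^2, ..., 18^{108} mod 109: [18, 106, 55, 9, 53, 82, 59, 81, 41, 84, 95, 75, 42, 102, 92, 21, 51, 46, 65, 80, 23, 87, 40, 66, 98, 20, 33, 49, 10, 71, 79, 5, 90, 94, 57, 45, 47, 83, 77, 78, 96, 93, 39, 48, 101, 74, 24, 105, 37, 12, 107, 73, 6, 108, 91, 3, 54, 100, 56, 27, 50, 28, 68, 25, 14, 34, 67, 7, 17, 88, 58, 63, 44, 29, 86, 22, 69, 43, 11, 89, 76, 60, 99, 38, 30, 104, 19, 15, 52, 64, 62, 26, 32, 31, 13, 16, 70, 61, 8, 35, 85, 4, 72, 97, 2, 36, 103, 1]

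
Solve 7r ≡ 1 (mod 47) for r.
Since 47 is prime, by Fermat 7^(-1) ≡ 7^{45} ≡ 27 (mod 47). Verify: 7 × 27 = 189 ≡ 1 (mod 47)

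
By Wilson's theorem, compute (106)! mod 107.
By Wilson's theorem, (106)! ≡ -1 ≡ 106 mod 107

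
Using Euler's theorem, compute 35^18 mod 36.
By Euler: 35^{12} ≡ 1 (mod 36) since gcd(35, 36) = 1. 18 = 1×12 + 6. So 35^{18} ≡ 35^{6} ≡ 1 (mod 36)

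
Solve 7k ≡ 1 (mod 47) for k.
Since 47 is prime, by Fermat 7^(-1) ≡ 7^{45} ≡ 27 (mod 47). Verify: 7 × 27 = 189 ≡ 1 (mod 47)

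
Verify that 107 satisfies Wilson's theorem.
(106)! mod 107 = 106. Since this equals -1 (mod 107), Wilson confirms 107 is prime.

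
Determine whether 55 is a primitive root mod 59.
ord_59(55) divides 58. For each prime q|58: 55^{29}≡58, 55^{2}≡16, none ≡ 1. So 55 has order 58 and is a primitive root mod 59.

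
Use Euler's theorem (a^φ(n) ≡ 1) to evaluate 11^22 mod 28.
By Euler: 11^{12} ≡ 1 (mod 28) since gcd(11, 28) = 1. 22 = 1×12 + 10. So 11^{22} ≡ 11^{10} ≡ 25 (mod 28)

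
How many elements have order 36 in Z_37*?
A prime p has φ(p-1) primitive roots; here φ(36) = 12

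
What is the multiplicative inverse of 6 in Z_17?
Since 17 is prime, by Fermat 6^(-1) ≡ 6^{15} ≡ 3 (mod 17). Verify: 6 × 3 = 18 ≡ 1 (mod 17)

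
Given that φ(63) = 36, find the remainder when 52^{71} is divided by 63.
By Euler: 52^{36} ≡ 1 (mod 63) since gcd(52, 63) = 1. 71 = 1×36 + 35. So 52^{71} ≡ 52^{35} ≡ 40 (mod 63)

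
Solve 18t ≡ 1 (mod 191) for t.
Since 191 is prime, by Fermat 18^(-1) ≡ 18^{189} ≡ 138 (mod 191). Verify: 18 × 138 = 2484 ≡ 1 (mod 191)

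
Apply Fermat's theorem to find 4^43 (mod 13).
By Fermat: 4^{12} ≡ 1 (mod 13). 43 = 3×12 + 7. So 4^{43} ≡ 4^{7} ≡ 4 (mod 13)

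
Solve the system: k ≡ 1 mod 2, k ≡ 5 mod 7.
M = 2 × 7 = 14. M₁ = 7, y₁ ≡ 1 mod 2. M₂ = 2, y₂ ≡ 4 mod 7. k = 1×7×1 + 5×2×4 ≡ 5 mod 14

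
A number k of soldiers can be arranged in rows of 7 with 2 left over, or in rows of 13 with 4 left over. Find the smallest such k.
M = 7 × 13 = 91. M₁ = 13, y₁ ≡ 6 (mod 7). M₂ = 7, y₂ ≡ 2 (mod 13). k = 2×13×6 + 4×7×2 ≡ 30 (mod 91)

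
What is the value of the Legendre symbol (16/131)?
(16/131) = 16^{65} mod 131 = 1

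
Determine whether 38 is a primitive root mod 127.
38^{21} ≡ 1 (mod 127) and 21 < 126, so ord_127(38) = 21 ≠ 126 and 38 is not a primitive root.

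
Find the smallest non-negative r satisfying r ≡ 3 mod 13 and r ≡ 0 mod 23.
M = 13 × 23 = 299. M₁ = 23, y₁ ≡ 4 mod 13. M₂ = 13, y₂ ≡ 16 mod 23. r = 3×23×4 + 0×13×16 ≡ 276 mod 299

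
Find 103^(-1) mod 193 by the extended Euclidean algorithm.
Extended GCD: 103(15) + 193(-8) = 1. So 103^(-1) ≡ 15 mod 193. Verify: 103 × 15 = 1545 ≡ 1 mod 193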